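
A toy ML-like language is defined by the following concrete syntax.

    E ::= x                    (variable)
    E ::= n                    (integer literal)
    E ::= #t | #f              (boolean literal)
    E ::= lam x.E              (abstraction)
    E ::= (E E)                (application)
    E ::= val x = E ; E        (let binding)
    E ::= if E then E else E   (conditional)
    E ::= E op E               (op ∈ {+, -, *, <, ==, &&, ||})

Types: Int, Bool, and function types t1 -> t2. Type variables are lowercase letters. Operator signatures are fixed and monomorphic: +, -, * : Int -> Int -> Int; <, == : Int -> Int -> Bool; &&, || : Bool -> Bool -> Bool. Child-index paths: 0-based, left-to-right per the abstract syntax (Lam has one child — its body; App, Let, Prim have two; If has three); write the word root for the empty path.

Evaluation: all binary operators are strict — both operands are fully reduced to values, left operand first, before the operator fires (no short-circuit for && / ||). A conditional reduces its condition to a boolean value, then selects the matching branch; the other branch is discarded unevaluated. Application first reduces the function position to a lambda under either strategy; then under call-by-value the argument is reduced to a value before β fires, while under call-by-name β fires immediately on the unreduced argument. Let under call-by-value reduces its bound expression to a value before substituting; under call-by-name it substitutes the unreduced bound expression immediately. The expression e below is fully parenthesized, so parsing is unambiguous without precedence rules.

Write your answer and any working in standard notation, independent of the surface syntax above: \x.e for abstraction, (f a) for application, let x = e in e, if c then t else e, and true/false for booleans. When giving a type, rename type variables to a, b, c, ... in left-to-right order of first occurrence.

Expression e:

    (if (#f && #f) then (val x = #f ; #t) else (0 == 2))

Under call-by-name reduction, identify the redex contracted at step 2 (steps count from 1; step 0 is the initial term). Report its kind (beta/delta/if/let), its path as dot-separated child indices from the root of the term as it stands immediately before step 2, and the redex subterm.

Derivation:
step 0: (if (false && false) then (let x = false in true) else (0 == 2))
step 1: [delta@0] (if false then (let x = false in true) else (0 == 2))
step 2: [if@root] (0 == 2)

Answer: if at root : (if false then (let x = false in true) else (0 == 2))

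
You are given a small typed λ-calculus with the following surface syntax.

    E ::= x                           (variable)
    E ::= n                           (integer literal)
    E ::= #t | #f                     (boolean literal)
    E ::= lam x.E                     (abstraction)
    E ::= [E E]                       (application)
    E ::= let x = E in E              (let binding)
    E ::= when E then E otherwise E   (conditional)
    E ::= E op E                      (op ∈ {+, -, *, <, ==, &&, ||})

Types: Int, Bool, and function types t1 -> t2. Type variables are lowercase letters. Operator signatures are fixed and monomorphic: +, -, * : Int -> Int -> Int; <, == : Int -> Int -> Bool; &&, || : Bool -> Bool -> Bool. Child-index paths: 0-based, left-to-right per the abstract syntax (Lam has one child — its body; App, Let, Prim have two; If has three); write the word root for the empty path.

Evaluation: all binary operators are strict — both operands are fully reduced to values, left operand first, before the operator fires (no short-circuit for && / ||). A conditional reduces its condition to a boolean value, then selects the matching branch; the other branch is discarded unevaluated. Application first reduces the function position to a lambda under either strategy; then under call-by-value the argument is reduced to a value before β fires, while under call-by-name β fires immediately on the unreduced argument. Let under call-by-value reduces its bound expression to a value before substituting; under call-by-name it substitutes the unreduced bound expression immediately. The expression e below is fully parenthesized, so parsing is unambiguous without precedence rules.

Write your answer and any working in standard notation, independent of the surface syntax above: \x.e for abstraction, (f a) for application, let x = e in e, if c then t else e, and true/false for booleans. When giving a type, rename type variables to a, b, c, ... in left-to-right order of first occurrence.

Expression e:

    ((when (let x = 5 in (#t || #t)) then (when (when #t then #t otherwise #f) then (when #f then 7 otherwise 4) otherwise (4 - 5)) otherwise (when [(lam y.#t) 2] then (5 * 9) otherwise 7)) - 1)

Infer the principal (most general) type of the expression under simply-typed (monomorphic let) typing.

Working:
let x : Int
  unify Bool ~ Bool
  unify Bool ~ Bool
  unify Bool ~ Bool
  unify Bool ~ Bool
  unify Bool ~ Bool
  unify Bool ~ Bool
  unify Bool ~ Bool
  unify Int ~ Int
  unify Int ~ Int
  unify Int ~ Int
  unify Int ~ Int
\y._ : a -> Bool
  unify a -> Bool ~ Int -> b
  unify a ~ Int
  unify Bool ~ b
_ _ : Bool
  unify Bool ~ Bool
  unify Int ~ Int
  unify Int ~ Int
  unify Int ~ Int
  unify Int ~ Int
  unify Int ~ Int
  unify Int ~ Int

Answer: Int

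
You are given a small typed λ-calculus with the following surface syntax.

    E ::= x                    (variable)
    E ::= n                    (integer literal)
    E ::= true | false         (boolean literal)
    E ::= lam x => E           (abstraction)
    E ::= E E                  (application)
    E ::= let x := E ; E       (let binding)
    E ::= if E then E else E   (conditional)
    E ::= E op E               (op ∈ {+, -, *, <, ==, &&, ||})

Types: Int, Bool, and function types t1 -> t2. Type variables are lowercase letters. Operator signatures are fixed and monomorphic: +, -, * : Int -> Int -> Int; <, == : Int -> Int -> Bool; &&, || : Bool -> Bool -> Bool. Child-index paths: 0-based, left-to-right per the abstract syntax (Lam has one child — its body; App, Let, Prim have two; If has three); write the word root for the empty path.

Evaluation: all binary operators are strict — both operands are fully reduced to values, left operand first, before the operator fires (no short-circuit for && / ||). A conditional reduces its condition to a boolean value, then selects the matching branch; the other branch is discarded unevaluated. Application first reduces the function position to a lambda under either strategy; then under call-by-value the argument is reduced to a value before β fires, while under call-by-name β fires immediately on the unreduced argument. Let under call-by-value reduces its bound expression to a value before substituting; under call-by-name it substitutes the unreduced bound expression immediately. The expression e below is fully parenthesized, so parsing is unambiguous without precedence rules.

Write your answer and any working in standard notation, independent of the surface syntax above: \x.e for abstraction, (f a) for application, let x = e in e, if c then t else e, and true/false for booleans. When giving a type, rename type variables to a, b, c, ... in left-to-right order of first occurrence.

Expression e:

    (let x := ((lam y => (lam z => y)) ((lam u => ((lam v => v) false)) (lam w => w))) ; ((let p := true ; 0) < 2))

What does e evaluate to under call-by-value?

Working:
step 0: (let x = ((\y.(\z.y)) ((\u.((\v.v) false)) (\w.w))) in ((let p = true in 0) < 2))
step 1: [beta@0.1] (let x = ((\y.(\z.y)) ((\v.v) false)) in ((let p = true in 0) < 2))
step 2: [beta@0.1] (let x = ((\y.(\z.y)) false) in ((let p = true in 0) < 2))
step 3: [beta@0] (let x = (\z.false) in ((let p = true in 0) < 2))
step 4: [let@root] ((let p = true in 0) < 2)
step 5: [let@0] (0 < 2)
step 6: [delta@root] true

Answer: true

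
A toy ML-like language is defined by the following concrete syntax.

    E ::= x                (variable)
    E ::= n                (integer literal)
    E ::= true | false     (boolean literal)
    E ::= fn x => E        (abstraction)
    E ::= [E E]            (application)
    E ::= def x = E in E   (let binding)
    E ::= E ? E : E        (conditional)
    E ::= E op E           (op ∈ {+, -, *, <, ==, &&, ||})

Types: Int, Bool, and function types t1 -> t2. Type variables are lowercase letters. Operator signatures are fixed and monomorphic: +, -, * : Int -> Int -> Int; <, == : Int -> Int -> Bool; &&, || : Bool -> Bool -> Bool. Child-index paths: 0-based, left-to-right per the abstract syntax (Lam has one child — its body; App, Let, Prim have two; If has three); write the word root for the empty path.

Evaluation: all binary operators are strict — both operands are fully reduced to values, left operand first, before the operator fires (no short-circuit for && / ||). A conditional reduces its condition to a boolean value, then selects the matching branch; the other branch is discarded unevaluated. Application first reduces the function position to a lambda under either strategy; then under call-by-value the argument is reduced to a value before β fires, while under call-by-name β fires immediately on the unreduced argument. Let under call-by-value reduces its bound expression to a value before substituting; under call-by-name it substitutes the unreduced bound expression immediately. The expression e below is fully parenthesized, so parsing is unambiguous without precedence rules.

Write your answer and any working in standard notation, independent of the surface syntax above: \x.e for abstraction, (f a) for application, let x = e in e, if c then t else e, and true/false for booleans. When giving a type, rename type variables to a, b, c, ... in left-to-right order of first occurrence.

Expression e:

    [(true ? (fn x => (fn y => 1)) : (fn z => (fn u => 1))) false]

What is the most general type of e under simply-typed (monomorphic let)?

Answer: a -> Int

Derivation:
  unify Bool ~ Bool
\y._ : b -> Int
\x._ : a -> b -> Int
\u._ : d -> Int
\z._ : c -> d -> Int
  unify a -> b -> Int ~ c -> d -> Int
  unify a ~ c
  unify b -> Int ~ d -> Int
  unify b ~ d
  unify Int ~ Int
  unify c -> d -> Int ~ Bool -> e
  unify c ~ Bool
  unify d -> Int ~ e
_ _ : d -> Int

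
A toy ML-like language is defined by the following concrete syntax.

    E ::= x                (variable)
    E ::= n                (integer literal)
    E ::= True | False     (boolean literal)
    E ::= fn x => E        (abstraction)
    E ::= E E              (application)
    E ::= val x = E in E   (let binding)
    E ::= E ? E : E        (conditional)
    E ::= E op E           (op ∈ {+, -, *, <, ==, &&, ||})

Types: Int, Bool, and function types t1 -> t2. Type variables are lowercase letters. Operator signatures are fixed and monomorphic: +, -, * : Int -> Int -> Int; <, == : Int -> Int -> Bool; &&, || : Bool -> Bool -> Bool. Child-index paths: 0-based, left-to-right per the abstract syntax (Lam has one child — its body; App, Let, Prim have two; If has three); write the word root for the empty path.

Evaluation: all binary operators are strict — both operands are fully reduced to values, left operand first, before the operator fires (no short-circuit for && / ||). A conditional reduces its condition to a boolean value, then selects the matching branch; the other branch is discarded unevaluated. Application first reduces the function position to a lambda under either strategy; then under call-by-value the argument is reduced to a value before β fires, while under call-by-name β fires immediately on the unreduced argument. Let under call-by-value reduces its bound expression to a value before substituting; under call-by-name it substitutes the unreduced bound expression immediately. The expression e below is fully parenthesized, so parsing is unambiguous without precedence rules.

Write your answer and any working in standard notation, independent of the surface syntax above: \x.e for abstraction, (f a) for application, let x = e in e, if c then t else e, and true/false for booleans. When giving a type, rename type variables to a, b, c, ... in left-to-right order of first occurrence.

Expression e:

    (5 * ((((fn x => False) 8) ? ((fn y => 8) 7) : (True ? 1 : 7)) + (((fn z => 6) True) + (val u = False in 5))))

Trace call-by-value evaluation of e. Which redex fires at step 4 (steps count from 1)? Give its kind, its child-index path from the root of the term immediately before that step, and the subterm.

Answer: beta at 1.1.0 : ((\z.6) true)

Trace:
step 0: (5 * ((if ((\x.false) 8) then ((\y.8) 7) else (if true then 1 else 7)) + (((\z.6) true) + (let u = false in 5))))
step 1: [beta@1.0.0] (5 * ((if false then ((\y.8) 7) else (if true then 1 else 7)) + (((\z.6) true) + (let u = false in 5))))
step 2: [if@1.0] (5 * ((if true then 1 else 7) + (((\z.6) true) + (let u = false in 5))))
step 3: [if@1.0] (5 * (1 + (((\z.6) true) + (let u = false in 5))))
step 4: [beta@1.1.0] (5 * (1 + (6 + (let u = false in 5))))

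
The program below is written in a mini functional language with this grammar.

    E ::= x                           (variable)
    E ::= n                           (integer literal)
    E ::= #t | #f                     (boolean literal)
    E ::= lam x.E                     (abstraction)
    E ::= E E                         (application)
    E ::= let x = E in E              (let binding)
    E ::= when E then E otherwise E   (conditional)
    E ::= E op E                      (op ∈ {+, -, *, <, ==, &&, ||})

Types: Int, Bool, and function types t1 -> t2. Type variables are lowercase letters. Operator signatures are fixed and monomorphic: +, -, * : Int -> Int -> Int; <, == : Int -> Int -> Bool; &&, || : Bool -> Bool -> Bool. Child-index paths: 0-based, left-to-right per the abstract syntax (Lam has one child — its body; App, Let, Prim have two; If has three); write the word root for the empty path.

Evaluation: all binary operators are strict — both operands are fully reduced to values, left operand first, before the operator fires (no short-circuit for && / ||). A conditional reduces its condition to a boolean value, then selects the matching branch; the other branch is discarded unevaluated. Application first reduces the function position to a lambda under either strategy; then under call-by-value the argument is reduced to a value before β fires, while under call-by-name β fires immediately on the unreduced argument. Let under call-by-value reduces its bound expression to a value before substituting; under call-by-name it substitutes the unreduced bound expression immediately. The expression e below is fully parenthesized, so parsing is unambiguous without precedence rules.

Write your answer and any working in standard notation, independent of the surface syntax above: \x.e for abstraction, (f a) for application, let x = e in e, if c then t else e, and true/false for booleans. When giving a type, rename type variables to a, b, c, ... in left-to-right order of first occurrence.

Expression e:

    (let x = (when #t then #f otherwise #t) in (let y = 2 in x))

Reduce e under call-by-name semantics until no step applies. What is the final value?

Working:
step 0: (let x = (if true then false else true) in (let y = 2 in x))
step 1: [let@root] (let y = 2 in (if true then false else true))
step 2: [let@root] (if true then false else true)
step 3: [if@root] false

Answer: false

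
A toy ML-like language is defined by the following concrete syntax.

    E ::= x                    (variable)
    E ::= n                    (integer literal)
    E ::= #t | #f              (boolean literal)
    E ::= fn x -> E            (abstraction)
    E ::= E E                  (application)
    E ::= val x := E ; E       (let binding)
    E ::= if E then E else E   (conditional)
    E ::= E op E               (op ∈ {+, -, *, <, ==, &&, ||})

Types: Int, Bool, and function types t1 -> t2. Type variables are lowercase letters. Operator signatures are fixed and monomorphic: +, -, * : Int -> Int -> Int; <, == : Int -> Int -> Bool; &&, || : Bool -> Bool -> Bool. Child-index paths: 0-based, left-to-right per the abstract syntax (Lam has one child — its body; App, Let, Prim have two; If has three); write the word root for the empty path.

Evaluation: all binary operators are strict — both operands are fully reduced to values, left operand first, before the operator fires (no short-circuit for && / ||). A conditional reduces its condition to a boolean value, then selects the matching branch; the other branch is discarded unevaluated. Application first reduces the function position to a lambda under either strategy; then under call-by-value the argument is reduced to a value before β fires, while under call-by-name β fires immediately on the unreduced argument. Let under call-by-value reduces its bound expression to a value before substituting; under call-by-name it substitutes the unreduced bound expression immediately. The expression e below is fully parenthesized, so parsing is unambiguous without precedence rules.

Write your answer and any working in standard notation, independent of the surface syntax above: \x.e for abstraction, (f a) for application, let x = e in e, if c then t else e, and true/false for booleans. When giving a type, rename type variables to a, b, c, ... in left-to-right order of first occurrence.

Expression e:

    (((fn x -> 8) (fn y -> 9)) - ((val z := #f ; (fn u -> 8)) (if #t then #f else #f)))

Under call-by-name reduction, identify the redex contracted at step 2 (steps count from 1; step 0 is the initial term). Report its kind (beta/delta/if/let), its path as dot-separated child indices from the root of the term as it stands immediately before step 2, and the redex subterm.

Trace:
step 0: (((\x.8) (\y.9)) - ((let z = false in (\u.8)) (if true then false else false)))
step 1: [beta@0] (8 - ((let z = false in (\u.8)) (if true then false else false)))
step 2: [let@1.0] (8 - ((\u.8) (if true then false else false)))

Answer: let at 1.0 : (let z = false in (\u.8))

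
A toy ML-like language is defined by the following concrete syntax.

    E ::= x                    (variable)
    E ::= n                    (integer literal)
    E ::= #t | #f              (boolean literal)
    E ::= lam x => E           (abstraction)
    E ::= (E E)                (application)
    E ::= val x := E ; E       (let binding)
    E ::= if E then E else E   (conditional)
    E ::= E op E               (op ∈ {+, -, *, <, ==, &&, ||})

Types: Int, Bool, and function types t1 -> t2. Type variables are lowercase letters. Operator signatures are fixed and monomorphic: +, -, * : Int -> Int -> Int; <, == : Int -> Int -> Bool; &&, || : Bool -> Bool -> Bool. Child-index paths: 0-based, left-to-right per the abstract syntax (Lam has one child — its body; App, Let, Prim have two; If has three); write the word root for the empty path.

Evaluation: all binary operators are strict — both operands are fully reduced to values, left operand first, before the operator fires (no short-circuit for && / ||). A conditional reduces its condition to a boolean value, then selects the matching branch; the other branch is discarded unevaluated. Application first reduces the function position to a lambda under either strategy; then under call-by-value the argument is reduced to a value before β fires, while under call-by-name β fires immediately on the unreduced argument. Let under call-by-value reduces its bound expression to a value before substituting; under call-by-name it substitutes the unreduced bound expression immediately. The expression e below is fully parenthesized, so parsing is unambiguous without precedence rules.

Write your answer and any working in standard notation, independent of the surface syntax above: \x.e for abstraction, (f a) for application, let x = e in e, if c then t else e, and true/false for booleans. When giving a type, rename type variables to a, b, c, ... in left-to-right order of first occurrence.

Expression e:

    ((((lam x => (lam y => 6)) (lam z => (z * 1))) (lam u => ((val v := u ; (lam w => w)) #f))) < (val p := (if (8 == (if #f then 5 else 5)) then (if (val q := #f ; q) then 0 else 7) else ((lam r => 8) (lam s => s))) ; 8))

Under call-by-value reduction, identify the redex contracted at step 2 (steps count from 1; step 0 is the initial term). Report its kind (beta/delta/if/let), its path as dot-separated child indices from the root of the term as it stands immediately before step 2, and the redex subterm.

Trace:
step 0: ((((\x.(\y.6)) (\z.(z * 1))) (\u.((let v = u in (\w.w)) false))) < (let p = (if (8 == (if false then 5 else 5)) then (if (let q = false in q) then 0 else 7) else ((\r.8) (\s.s))) in 8))
step 1: [beta@0.0] (((\y.6) (\u.((let v = u in (\w.w)) false))) < (let p = (if (8 == (if false then 5 else 5)) then (if (let q = false in q) then 0 else 7) else ((\r.8) (\s.s))) in 8))
step 2: [beta@0] (6 < (let p = (if (8 == (if false then 5 else 5)) then (if (let q = false in q) then 0 else 7) else ((\r.8) (\s.s))) in 8))

Answer: beta at 0 : ((\y.6) (\u.((let v = u in (\w.w)) false)))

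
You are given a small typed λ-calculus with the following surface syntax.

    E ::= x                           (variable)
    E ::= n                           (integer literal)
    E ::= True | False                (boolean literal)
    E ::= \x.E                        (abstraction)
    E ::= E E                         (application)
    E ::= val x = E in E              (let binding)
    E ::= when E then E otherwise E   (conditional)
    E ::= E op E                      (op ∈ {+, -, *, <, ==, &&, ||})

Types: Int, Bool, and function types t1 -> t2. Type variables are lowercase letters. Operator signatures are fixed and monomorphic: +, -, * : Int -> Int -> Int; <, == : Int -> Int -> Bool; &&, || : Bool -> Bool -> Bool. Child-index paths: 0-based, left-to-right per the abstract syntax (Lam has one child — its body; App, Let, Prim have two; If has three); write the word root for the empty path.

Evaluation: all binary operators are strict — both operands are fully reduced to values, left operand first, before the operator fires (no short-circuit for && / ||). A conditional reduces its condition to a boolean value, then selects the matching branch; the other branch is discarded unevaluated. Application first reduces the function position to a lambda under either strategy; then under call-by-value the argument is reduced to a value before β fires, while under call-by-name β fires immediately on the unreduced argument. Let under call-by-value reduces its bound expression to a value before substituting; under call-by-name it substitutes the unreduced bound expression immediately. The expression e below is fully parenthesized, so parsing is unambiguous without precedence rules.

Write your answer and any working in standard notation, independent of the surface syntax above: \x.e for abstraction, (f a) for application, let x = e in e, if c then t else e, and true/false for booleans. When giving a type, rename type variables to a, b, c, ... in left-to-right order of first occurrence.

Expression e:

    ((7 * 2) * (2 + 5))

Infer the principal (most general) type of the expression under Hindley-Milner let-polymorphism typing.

Trace:
  unify Int ~ Int
  unify Int ~ Int
  unify Int ~ Int
  unify Int ~ Int
  unify Int ~ Int
  unify Int ~ Int

Answer: Int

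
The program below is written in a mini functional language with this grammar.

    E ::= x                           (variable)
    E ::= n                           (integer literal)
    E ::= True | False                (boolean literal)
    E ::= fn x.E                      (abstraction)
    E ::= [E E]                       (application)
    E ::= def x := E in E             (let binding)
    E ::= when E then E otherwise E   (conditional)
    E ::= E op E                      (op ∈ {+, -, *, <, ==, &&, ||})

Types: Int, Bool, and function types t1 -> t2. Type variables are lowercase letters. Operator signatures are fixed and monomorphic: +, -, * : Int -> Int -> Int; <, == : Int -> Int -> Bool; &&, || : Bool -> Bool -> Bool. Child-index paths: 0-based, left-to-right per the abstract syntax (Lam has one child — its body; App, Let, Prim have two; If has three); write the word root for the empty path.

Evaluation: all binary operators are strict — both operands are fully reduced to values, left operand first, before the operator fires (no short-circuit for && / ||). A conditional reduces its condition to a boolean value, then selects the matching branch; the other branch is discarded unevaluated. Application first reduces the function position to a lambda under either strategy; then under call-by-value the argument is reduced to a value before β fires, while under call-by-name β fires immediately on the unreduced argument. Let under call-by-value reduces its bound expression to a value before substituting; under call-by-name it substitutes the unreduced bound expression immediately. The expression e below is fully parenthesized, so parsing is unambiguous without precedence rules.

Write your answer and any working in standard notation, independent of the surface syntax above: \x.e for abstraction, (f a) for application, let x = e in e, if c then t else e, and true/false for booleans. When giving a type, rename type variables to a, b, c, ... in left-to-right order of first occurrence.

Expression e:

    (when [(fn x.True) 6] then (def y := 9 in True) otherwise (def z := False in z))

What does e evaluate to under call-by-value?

Answer: true

Trace:
step 0: (if ((\x.true) 6) then (let y = 9 in true) else (let z = false in z))
step 1: [beta@0] (if true then (let y = 9 in true) else (let z = false in z))
step 2: [if@root] (let y = 9 in true)
step 3: [let@root] true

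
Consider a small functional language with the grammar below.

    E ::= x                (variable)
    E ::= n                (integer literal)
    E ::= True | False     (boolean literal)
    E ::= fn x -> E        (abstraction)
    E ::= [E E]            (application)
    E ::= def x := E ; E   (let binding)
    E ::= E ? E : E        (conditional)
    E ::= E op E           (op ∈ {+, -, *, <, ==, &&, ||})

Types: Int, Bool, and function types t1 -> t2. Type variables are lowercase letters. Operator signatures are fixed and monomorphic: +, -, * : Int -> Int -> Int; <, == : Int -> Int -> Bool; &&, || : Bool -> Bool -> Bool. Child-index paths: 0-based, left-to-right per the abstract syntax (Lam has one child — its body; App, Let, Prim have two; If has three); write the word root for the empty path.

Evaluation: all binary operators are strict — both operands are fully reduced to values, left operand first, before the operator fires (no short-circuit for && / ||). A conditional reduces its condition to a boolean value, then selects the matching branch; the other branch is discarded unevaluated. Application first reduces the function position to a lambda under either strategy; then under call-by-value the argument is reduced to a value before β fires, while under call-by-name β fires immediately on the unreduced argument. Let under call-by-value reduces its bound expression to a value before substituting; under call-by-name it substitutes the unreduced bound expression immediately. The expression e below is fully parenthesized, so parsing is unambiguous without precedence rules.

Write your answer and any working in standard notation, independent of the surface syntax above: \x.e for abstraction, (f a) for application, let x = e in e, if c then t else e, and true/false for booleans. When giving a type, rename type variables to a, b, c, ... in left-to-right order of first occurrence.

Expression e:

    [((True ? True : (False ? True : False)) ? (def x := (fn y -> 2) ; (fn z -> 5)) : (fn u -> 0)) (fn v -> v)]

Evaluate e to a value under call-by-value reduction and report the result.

Answer: 5

Working:
step 0: ((if (if true then true else (if false then true else false)) then (let x = (\y.2) in (\z.5)) else (\u.0)) (\v.v))
step 1: [if@0.0] ((if true then (let x = (\y.2) in (\z.5)) else (\u.0)) (\v.v))
step 2: [if@0] ((let x = (\y.2) in (\z.5)) (\v.v))
step 3: [let@0] ((\z.5) (\v.v))
step 4: [beta@root] 5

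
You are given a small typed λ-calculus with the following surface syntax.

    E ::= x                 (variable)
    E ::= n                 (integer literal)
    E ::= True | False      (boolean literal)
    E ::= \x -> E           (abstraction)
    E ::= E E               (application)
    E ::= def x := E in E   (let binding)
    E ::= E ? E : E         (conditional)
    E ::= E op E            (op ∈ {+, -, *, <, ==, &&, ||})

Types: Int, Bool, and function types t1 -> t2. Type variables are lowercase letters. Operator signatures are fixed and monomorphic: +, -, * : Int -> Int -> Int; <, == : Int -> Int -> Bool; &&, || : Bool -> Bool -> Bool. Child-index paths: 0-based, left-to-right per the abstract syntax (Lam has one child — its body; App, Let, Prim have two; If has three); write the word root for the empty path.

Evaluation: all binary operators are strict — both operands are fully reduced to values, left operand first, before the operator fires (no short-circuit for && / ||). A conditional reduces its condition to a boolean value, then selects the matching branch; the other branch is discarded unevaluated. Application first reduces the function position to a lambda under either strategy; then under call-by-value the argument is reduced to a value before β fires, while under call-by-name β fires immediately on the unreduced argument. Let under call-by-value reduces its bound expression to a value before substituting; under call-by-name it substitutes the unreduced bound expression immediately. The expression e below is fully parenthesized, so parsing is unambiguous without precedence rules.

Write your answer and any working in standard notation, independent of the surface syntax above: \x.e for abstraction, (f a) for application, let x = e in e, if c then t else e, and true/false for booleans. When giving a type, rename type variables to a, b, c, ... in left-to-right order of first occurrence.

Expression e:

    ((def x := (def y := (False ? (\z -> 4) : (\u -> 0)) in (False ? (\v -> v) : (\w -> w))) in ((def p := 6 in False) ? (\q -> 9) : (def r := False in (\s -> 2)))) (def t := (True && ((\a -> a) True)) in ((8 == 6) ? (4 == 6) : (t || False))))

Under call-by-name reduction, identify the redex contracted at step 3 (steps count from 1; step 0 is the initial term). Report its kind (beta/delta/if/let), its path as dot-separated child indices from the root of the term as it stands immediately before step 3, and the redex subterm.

Answer: if at 0 : (if false then (\q.9) else (let r = false in (\s.2)))

Trace:
step 0: ((let x = (let y = (if false then (\z.4) else (\u.0)) in (if false then (\v.v) else (\w.w))) in (if (let p = 6 in false) then (\q.9) else (let r = false in (\s.2)))) (let t = (true && ((\a.a) true)) in (if (8 == 6) then (4 == 6) else (t || false))))
step 1: [let@0] ((if (let p = 6 in false) then (\q.9) else (let r = false in (\s.2))) (let t = (true && ((\a.a) true)) in (if (8 == 6) then (4 == 6) else (t || false))))
step 2: [let@0.0] ((if false then (\q.9) else (let r = false in (\s.2))) (let t = (true && ((\a.a) true)) in (if (8 == 6) then (4 == 6) else (t || false))))
step 3: [if@0] ((let r = false in (\s.2)) (let t = (true && ((\a.a) true)) in (if (8 == 6) then (4 == 6) else (t || false))))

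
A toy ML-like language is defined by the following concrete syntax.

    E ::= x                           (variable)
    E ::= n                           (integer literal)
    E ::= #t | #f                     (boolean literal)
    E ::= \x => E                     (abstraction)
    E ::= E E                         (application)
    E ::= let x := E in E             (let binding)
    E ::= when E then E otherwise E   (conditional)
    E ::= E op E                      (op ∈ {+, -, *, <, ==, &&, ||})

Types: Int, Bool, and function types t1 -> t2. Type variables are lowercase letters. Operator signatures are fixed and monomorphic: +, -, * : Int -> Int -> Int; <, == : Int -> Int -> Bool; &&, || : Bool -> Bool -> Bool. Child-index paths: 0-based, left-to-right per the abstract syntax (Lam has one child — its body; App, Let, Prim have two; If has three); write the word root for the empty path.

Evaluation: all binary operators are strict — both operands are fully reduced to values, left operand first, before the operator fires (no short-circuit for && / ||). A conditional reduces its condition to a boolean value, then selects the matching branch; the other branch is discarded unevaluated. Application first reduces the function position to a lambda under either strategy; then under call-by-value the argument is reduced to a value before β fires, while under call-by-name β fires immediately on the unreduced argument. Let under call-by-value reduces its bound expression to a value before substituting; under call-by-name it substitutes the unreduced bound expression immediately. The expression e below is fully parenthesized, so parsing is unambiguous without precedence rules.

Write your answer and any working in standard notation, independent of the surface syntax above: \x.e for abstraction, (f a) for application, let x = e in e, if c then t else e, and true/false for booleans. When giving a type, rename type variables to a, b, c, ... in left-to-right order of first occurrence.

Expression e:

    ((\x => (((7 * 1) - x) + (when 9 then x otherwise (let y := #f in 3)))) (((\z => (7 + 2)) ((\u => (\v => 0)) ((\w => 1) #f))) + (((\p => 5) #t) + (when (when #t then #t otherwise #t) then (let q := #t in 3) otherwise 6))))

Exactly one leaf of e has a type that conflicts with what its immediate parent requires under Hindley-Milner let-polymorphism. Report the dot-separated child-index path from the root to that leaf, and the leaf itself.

Derivation:
  unify Int ~ Int
  unify Int ~ Int
  unify Int ~ Int
x : a
  unify a ~ Int
  unify Int ~ Int
  unify Int ~ Bool
  FAIL: mismatch Int ~ Bool

Answer: 0.0.1.0 : 9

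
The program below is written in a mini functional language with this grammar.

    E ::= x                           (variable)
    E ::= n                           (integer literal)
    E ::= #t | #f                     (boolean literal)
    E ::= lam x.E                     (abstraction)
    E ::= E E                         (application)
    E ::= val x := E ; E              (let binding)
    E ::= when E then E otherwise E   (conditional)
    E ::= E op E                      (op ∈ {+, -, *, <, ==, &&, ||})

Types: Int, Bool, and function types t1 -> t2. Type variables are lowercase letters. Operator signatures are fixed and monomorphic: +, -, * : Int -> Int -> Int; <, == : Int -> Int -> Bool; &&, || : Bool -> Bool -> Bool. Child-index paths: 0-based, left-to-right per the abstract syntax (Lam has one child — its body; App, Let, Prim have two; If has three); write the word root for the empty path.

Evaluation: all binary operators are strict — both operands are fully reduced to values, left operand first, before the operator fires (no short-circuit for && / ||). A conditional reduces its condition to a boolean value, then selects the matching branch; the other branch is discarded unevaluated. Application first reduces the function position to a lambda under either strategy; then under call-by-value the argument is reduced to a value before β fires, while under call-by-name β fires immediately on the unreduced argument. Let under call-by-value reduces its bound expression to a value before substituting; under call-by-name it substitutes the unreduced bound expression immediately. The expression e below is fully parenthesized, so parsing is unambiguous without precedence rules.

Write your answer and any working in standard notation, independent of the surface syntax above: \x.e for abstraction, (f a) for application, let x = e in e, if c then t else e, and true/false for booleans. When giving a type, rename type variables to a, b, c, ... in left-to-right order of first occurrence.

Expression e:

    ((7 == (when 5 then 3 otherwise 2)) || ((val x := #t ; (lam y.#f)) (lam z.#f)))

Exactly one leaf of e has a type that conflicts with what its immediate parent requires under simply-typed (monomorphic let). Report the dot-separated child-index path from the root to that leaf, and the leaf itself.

Derivation:
  unify Int ~ Int
  unify Int ~ Bool
  FAIL: mismatch Int ~ Bool

Answer: 0.1.0 : 5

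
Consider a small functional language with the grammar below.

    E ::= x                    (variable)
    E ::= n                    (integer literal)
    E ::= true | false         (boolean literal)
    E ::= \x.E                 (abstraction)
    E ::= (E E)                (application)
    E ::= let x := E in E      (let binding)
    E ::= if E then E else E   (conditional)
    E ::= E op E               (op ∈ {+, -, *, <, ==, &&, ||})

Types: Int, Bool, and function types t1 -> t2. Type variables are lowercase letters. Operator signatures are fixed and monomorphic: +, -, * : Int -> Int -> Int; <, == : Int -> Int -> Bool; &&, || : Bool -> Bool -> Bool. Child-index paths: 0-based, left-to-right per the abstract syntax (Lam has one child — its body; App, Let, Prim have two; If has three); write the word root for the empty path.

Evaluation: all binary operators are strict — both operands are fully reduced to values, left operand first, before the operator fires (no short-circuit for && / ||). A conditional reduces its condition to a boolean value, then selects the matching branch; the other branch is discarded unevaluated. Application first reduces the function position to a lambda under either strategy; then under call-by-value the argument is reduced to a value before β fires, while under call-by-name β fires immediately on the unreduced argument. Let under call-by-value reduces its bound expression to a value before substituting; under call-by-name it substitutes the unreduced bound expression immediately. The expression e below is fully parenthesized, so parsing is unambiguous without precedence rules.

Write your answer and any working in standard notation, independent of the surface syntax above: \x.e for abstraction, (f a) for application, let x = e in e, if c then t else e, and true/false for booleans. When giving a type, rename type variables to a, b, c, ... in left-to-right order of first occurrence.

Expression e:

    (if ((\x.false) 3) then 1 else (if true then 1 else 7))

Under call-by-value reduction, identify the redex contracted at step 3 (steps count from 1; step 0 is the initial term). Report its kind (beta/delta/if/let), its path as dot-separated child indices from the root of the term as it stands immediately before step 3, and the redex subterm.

Answer: if at root : (if true then 1 else 7)

Trace:
step 0: (if ((\x.false) 3) then 1 else (if true then 1 else 7))
step 1: [beta@0] (if false then 1 else (if true then 1 else 7))
step 2: [if@root] (if true then 1 else 7)
step 3: [if@root] 1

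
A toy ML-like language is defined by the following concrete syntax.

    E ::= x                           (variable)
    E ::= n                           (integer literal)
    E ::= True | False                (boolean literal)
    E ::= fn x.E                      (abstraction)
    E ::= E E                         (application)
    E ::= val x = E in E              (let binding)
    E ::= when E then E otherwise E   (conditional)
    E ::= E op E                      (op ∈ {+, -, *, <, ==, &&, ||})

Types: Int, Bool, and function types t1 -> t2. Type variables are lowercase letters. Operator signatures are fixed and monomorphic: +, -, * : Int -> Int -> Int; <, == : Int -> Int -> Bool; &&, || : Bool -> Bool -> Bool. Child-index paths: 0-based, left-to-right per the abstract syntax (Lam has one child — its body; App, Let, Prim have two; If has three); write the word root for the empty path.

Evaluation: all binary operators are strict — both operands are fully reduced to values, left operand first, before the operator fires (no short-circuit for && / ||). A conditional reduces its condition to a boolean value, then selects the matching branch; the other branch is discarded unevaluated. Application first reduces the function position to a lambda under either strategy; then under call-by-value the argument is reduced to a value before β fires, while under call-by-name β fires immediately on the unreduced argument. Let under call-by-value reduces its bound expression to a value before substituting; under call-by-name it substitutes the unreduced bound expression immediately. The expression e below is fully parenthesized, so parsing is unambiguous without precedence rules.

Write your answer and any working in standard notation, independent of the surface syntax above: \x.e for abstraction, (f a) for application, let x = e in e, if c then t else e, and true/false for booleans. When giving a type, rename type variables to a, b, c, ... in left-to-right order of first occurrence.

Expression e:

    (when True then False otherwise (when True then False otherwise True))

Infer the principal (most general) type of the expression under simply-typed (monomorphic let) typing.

Answer: Bool

Trace:
  unify Bool ~ Bool
  unify Bool ~ Bool
  unify Bool ~ Bool
  unify Bool ~ Bool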